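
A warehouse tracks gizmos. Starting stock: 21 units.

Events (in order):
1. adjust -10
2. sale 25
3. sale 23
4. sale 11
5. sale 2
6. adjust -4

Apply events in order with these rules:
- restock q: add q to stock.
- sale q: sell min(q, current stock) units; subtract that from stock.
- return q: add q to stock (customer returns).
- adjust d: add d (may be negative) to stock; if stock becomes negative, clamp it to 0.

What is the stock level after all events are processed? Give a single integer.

Answer: 0

Derivation:
Processing events:
Start: stock = 21
  Event 1 (adjust -10): 21 + -10 = 11
  Event 2 (sale 25): sell min(25,11)=11. stock: 11 - 11 = 0. total_sold = 11
  Event 3 (sale 23): sell min(23,0)=0. stock: 0 - 0 = 0. total_sold = 11
  Event 4 (sale 11): sell min(11,0)=0. stock: 0 - 0 = 0. total_sold = 11
  Event 5 (sale 2): sell min(2,0)=0. stock: 0 - 0 = 0. total_sold = 11
  Event 6 (adjust -4): 0 + -4 = 0 (clamped to 0)
Final: stock = 0, total_sold = 11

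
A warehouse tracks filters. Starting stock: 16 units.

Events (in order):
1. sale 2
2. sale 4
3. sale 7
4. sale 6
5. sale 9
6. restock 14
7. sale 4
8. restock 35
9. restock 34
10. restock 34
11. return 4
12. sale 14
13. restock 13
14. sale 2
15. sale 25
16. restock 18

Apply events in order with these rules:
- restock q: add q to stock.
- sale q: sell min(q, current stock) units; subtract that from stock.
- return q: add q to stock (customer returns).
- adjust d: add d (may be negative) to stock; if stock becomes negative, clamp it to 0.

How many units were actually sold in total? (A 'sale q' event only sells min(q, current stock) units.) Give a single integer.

Answer: 61

Derivation:
Processing events:
Start: stock = 16
  Event 1 (sale 2): sell min(2,16)=2. stock: 16 - 2 = 14. total_sold = 2
  Event 2 (sale 4): sell min(4,14)=4. stock: 14 - 4 = 10. total_sold = 6
  Event 3 (sale 7): sell min(7,10)=7. stock: 10 - 7 = 3. total_sold = 13
  Event 4 (sale 6): sell min(6,3)=3. stock: 3 - 3 = 0. total_sold = 16
  Event 5 (sale 9): sell min(9,0)=0. stock: 0 - 0 = 0. total_sold = 16
  Event 6 (restock 14): 0 + 14 = 14
  Event 7 (sale 4): sell min(4,14)=4. stock: 14 - 4 = 10. total_sold = 20
  Event 8 (restock 35): 10 + 35 = 45
  Event 9 (restock 34): 45 + 34 = 79
  Event 10 (restock 34): 79 + 34 = 113
  Event 11 (return 4): 113 + 4 = 117
  Event 12 (sale 14): sell min(14,117)=14. stock: 117 - 14 = 103. total_sold = 34
  Event 13 (restock 13): 103 + 13 = 116
  Event 14 (sale 2): sell min(2,116)=2. stock: 116 - 2 = 114. total_sold = 36
  Event 15 (sale 25): sell min(25,114)=25. stock: 114 - 25 = 89. total_sold = 61
  Event 16 (restock 18): 89 + 18 = 107
Final: stock = 107, total_sold = 61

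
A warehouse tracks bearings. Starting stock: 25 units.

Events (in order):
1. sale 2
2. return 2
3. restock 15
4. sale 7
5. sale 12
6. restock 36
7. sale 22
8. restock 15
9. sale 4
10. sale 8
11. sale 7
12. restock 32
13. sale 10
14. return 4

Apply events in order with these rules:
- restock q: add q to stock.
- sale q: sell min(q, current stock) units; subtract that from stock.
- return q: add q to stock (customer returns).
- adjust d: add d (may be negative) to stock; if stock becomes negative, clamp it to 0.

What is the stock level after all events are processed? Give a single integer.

Processing events:
Start: stock = 25
  Event 1 (sale 2): sell min(2,25)=2. stock: 25 - 2 = 23. total_sold = 2
  Event 2 (return 2): 23 + 2 = 25
  Event 3 (restock 15): 25 + 15 = 40
  Event 4 (sale 7): sell min(7,40)=7. stock: 40 - 7 = 33. total_sold = 9
  Event 5 (sale 12): sell min(12,33)=12. stock: 33 - 12 = 21. total_sold = 21
  Event 6 (restock 36): 21 + 36 = 57
  Event 7 (sale 22): sell min(22,57)=22. stock: 57 - 22 = 35. total_sold = 43
  Event 8 (restock 15): 35 + 15 = 50
  Event 9 (sale 4): sell min(4,50)=4. stock: 50 - 4 = 46. total_sold = 47
  Event 10 (sale 8): sell min(8,46)=8. stock: 46 - 8 = 38. total_sold = 55
  Event 11 (sale 7): sell min(7,38)=7. stock: 38 - 7 = 31. total_sold = 62
  Event 12 (restock 32): 31 + 32 = 63
  Event 13 (sale 10): sell min(10,63)=10. stock: 63 - 10 = 53. total_sold = 72
  Event 14 (return 4): 53 + 4 = 57
Final: stock = 57, total_sold = 72

Answer: 57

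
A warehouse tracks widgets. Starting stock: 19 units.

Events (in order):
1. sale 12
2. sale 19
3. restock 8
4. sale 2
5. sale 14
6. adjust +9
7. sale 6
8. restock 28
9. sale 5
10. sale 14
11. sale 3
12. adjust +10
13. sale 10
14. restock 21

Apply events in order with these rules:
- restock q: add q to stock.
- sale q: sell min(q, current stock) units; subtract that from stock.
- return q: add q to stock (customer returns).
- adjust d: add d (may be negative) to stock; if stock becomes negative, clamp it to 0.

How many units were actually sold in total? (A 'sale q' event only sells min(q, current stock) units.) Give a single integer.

Answer: 65

Derivation:
Processing events:
Start: stock = 19
  Event 1 (sale 12): sell min(12,19)=12. stock: 19 - 12 = 7. total_sold = 12
  Event 2 (sale 19): sell min(19,7)=7. stock: 7 - 7 = 0. total_sold = 19
  Event 3 (restock 8): 0 + 8 = 8
  Event 4 (sale 2): sell min(2,8)=2. stock: 8 - 2 = 6. total_sold = 21
  Event 5 (sale 14): sell min(14,6)=6. stock: 6 - 6 = 0. total_sold = 27
  Event 6 (adjust +9): 0 + 9 = 9
  Event 7 (sale 6): sell min(6,9)=6. stock: 9 - 6 = 3. total_sold = 33
  Event 8 (restock 28): 3 + 28 = 31
  Event 9 (sale 5): sell min(5,31)=5. stock: 31 - 5 = 26. total_sold = 38
  Event 10 (sale 14): sell min(14,26)=14. stock: 26 - 14 = 12. total_sold = 52
  Event 11 (sale 3): sell min(3,12)=3. stock: 12 - 3 = 9. total_sold = 55
  Event 12 (adjust +10): 9 + 10 = 19
  Event 13 (sale 10): sell min(10,19)=10. stock: 19 - 10 = 9. total_sold = 65
  Event 14 (restock 21): 9 + 21 = 30
Final: stock = 30, total_sold = 65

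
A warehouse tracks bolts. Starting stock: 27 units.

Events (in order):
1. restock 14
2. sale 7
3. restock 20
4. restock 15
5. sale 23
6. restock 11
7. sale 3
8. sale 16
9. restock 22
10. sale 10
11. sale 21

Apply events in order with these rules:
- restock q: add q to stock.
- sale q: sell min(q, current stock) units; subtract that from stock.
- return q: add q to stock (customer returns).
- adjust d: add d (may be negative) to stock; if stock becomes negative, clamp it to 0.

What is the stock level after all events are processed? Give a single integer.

Answer: 29

Derivation:
Processing events:
Start: stock = 27
  Event 1 (restock 14): 27 + 14 = 41
  Event 2 (sale 7): sell min(7,41)=7. stock: 41 - 7 = 34. total_sold = 7
  Event 3 (restock 20): 34 + 20 = 54
  Event 4 (restock 15): 54 + 15 = 69
  Event 5 (sale 23): sell min(23,69)=23. stock: 69 - 23 = 46. total_sold = 30
  Event 6 (restock 11): 46 + 11 = 57
  Event 7 (sale 3): sell min(3,57)=3. stock: 57 - 3 = 54. total_sold = 33
  Event 8 (sale 16): sell min(16,54)=16. stock: 54 - 16 = 38. total_sold = 49
  Event 9 (restock 22): 38 + 22 = 60
  Event 10 (sale 10): sell min(10,60)=10. stock: 60 - 10 = 50. total_sold = 59
  Event 11 (sale 21): sell min(21,50)=21. stock: 50 - 21 = 29. total_sold = 80
Final: stock = 29, total_sold = 80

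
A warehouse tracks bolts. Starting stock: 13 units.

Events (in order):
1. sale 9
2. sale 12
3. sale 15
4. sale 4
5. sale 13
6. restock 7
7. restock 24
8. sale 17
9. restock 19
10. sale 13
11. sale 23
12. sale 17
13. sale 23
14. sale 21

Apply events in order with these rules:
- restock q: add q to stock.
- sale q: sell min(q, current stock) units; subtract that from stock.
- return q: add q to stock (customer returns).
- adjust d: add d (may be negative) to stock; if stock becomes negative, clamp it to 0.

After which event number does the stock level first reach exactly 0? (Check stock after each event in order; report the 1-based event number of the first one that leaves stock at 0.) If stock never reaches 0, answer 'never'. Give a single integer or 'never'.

Answer: 2

Derivation:
Processing events:
Start: stock = 13
  Event 1 (sale 9): sell min(9,13)=9. stock: 13 - 9 = 4. total_sold = 9
  Event 2 (sale 12): sell min(12,4)=4. stock: 4 - 4 = 0. total_sold = 13
  Event 3 (sale 15): sell min(15,0)=0. stock: 0 - 0 = 0. total_sold = 13
  Event 4 (sale 4): sell min(4,0)=0. stock: 0 - 0 = 0. total_sold = 13
  Event 5 (sale 13): sell min(13,0)=0. stock: 0 - 0 = 0. total_sold = 13
  Event 6 (restock 7): 0 + 7 = 7
  Event 7 (restock 24): 7 + 24 = 31
  Event 8 (sale 17): sell min(17,31)=17. stock: 31 - 17 = 14. total_sold = 30
  Event 9 (restock 19): 14 + 19 = 33
  Event 10 (sale 13): sell min(13,33)=13. stock: 33 - 13 = 20. total_sold = 43
  Event 11 (sale 23): sell min(23,20)=20. stock: 20 - 20 = 0. total_sold = 63
  Event 12 (sale 17): sell min(17,0)=0. stock: 0 - 0 = 0. total_sold = 63
  Event 13 (sale 23): sell min(23,0)=0. stock: 0 - 0 = 0. total_sold = 63
  Event 14 (sale 21): sell min(21,0)=0. stock: 0 - 0 = 0. total_sold = 63
Final: stock = 0, total_sold = 63

First zero at event 2.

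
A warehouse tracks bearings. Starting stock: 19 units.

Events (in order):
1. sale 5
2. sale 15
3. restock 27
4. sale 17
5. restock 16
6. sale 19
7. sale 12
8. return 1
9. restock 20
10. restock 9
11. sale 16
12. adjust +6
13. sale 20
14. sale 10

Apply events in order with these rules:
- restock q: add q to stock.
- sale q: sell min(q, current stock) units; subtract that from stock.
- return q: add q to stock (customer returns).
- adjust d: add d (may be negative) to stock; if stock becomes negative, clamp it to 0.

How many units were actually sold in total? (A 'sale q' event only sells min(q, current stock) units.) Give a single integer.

Processing events:
Start: stock = 19
  Event 1 (sale 5): sell min(5,19)=5. stock: 19 - 5 = 14. total_sold = 5
  Event 2 (sale 15): sell min(15,14)=14. stock: 14 - 14 = 0. total_sold = 19
  Event 3 (restock 27): 0 + 27 = 27
  Event 4 (sale 17): sell min(17,27)=17. stock: 27 - 17 = 10. total_sold = 36
  Event 5 (restock 16): 10 + 16 = 26
  Event 6 (sale 19): sell min(19,26)=19. stock: 26 - 19 = 7. total_sold = 55
  Event 7 (sale 12): sell min(12,7)=7. stock: 7 - 7 = 0. total_sold = 62
  Event 8 (return 1): 0 + 1 = 1
  Event 9 (restock 20): 1 + 20 = 21
  Event 10 (restock 9): 21 + 9 = 30
  Event 11 (sale 16): sell min(16,30)=16. stock: 30 - 16 = 14. total_sold = 78
  Event 12 (adjust +6): 14 + 6 = 20
  Event 13 (sale 20): sell min(20,20)=20. stock: 20 - 20 = 0. total_sold = 98
  Event 14 (sale 10): sell min(10,0)=0. stock: 0 - 0 = 0. total_sold = 98
Final: stock = 0, total_sold = 98

Answer: 98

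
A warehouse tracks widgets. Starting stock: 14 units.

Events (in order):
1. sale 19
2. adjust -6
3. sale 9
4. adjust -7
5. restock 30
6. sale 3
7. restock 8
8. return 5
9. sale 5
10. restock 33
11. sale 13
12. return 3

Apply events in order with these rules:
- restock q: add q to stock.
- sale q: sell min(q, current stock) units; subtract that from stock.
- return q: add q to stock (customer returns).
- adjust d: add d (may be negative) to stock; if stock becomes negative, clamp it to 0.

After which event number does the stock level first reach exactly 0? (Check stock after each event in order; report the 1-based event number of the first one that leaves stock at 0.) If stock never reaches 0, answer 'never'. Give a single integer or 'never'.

Processing events:
Start: stock = 14
  Event 1 (sale 19): sell min(19,14)=14. stock: 14 - 14 = 0. total_sold = 14
  Event 2 (adjust -6): 0 + -6 = 0 (clamped to 0)
  Event 3 (sale 9): sell min(9,0)=0. stock: 0 - 0 = 0. total_sold = 14
  Event 4 (adjust -7): 0 + -7 = 0 (clamped to 0)
  Event 5 (restock 30): 0 + 30 = 30
  Event 6 (sale 3): sell min(3,30)=3. stock: 30 - 3 = 27. total_sold = 17
  Event 7 (restock 8): 27 + 8 = 35
  Event 8 (return 5): 35 + 5 = 40
  Event 9 (sale 5): sell min(5,40)=5. stock: 40 - 5 = 35. total_sold = 22
  Event 10 (restock 33): 35 + 33 = 68
  Event 11 (sale 13): sell min(13,68)=13. stock: 68 - 13 = 55. total_sold = 35
  Event 12 (return 3): 55 + 3 = 58
Final: stock = 58, total_sold = 35

First zero at event 1.

Answer: 1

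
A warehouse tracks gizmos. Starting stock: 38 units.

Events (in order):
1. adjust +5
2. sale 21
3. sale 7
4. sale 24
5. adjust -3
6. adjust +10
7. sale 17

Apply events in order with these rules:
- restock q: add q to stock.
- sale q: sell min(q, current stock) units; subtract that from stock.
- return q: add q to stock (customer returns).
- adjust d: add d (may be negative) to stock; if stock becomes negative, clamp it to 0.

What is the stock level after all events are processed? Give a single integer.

Processing events:
Start: stock = 38
  Event 1 (adjust +5): 38 + 5 = 43
  Event 2 (sale 21): sell min(21,43)=21. stock: 43 - 21 = 22. total_sold = 21
  Event 3 (sale 7): sell min(7,22)=7. stock: 22 - 7 = 15. total_sold = 28
  Event 4 (sale 24): sell min(24,15)=15. stock: 15 - 15 = 0. total_sold = 43
  Event 5 (adjust -3): 0 + -3 = 0 (clamped to 0)
  Event 6 (adjust +10): 0 + 10 = 10
  Event 7 (sale 17): sell min(17,10)=10. stock: 10 - 10 = 0. total_sold = 53
Final: stock = 0, total_sold = 53

Answer: 0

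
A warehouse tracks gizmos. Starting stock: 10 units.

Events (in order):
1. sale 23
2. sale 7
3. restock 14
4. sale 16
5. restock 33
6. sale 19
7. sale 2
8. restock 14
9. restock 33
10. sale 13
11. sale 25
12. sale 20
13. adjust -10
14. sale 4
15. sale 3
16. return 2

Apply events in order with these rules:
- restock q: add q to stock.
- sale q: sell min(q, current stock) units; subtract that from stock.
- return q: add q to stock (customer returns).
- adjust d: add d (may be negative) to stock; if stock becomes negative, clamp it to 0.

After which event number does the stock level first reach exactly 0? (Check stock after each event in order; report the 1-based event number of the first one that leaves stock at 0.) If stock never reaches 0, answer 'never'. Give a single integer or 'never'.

Answer: 1

Derivation:
Processing events:
Start: stock = 10
  Event 1 (sale 23): sell min(23,10)=10. stock: 10 - 10 = 0. total_sold = 10
  Event 2 (sale 7): sell min(7,0)=0. stock: 0 - 0 = 0. total_sold = 10
  Event 3 (restock 14): 0 + 14 = 14
  Event 4 (sale 16): sell min(16,14)=14. stock: 14 - 14 = 0. total_sold = 24
  Event 5 (restock 33): 0 + 33 = 33
  Event 6 (sale 19): sell min(19,33)=19. stock: 33 - 19 = 14. total_sold = 43
  Event 7 (sale 2): sell min(2,14)=2. stock: 14 - 2 = 12. total_sold = 45
  Event 8 (restock 14): 12 + 14 = 26
  Event 9 (restock 33): 26 + 33 = 59
  Event 10 (sale 13): sell min(13,59)=13. stock: 59 - 13 = 46. total_sold = 58
  Event 11 (sale 25): sell min(25,46)=25. stock: 46 - 25 = 21. total_sold = 83
  Event 12 (sale 20): sell min(20,21)=20. stock: 21 - 20 = 1. total_sold = 103
  Event 13 (adjust -10): 1 + -10 = 0 (clamped to 0)
  Event 14 (sale 4): sell min(4,0)=0. stock: 0 - 0 = 0. total_sold = 103
  Event 15 (sale 3): sell min(3,0)=0. stock: 0 - 0 = 0. total_sold = 103
  Event 16 (return 2): 0 + 2 = 2
Final: stock = 2, total_sold = 103

First zero at event 1.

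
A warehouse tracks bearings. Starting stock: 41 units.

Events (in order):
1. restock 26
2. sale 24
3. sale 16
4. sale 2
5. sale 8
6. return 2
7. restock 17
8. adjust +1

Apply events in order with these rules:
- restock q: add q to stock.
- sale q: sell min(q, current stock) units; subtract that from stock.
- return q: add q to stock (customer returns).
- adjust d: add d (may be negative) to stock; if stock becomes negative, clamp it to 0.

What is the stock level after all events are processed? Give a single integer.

Processing events:
Start: stock = 41
  Event 1 (restock 26): 41 + 26 = 67
  Event 2 (sale 24): sell min(24,67)=24. stock: 67 - 24 = 43. total_sold = 24
  Event 3 (sale 16): sell min(16,43)=16. stock: 43 - 16 = 27. total_sold = 40
  Event 4 (sale 2): sell min(2,27)=2. stock: 27 - 2 = 25. total_sold = 42
  Event 5 (sale 8): sell min(8,25)=8. stock: 25 - 8 = 17. total_sold = 50
  Event 6 (return 2): 17 + 2 = 19
  Event 7 (restock 17): 19 + 17 = 36
  Event 8 (adjust +1): 36 + 1 = 37
Final: stock = 37, total_sold = 50

Answer: 37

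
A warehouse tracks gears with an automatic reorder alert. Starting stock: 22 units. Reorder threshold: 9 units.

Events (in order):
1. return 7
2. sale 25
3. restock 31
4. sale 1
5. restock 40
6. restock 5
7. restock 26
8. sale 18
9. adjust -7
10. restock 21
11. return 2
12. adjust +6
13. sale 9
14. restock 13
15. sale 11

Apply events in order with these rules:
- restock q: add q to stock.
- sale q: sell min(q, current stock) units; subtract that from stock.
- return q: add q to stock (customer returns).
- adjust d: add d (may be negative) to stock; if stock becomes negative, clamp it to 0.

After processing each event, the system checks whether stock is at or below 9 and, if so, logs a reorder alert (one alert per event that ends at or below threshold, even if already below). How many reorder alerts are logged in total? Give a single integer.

Processing events:
Start: stock = 22
  Event 1 (return 7): 22 + 7 = 29
  Event 2 (sale 25): sell min(25,29)=25. stock: 29 - 25 = 4. total_sold = 25
  Event 3 (restock 31): 4 + 31 = 35
  Event 4 (sale 1): sell min(1,35)=1. stock: 35 - 1 = 34. total_sold = 26
  Event 5 (restock 40): 34 + 40 = 74
  Event 6 (restock 5): 74 + 5 = 79
  Event 7 (restock 26): 79 + 26 = 105
  Event 8 (sale 18): sell min(18,105)=18. stock: 105 - 18 = 87. total_sold = 44
  Event 9 (adjust -7): 87 + -7 = 80
  Event 10 (restock 21): 80 + 21 = 101
  Event 11 (return 2): 101 + 2 = 103
  Event 12 (adjust +6): 103 + 6 = 109
  Event 13 (sale 9): sell min(9,109)=9. stock: 109 - 9 = 100. total_sold = 53
  Event 14 (restock 13): 100 + 13 = 113
  Event 15 (sale 11): sell min(11,113)=11. stock: 113 - 11 = 102. total_sold = 64
Final: stock = 102, total_sold = 64

Checking against threshold 9:
  After event 1: stock=29 > 9
  After event 2: stock=4 <= 9 -> ALERT
  After event 3: stock=35 > 9
  After event 4: stock=34 > 9
  After event 5: stock=74 > 9
  After event 6: stock=79 > 9
  After event 7: stock=105 > 9
  After event 8: stock=87 > 9
  After event 9: stock=80 > 9
  After event 10: stock=101 > 9
  After event 11: stock=103 > 9
  After event 12: stock=109 > 9
  After event 13: stock=100 > 9
  After event 14: stock=113 > 9
  After event 15: stock=102 > 9
Alert events: [2]. Count = 1

Answer: 1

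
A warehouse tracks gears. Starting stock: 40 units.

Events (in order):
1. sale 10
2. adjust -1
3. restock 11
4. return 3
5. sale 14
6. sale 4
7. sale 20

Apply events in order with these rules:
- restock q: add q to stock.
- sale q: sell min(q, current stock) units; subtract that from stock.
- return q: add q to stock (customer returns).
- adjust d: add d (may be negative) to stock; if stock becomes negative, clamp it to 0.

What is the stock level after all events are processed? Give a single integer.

Processing events:
Start: stock = 40
  Event 1 (sale 10): sell min(10,40)=10. stock: 40 - 10 = 30. total_sold = 10
  Event 2 (adjust -1): 30 + -1 = 29
  Event 3 (restock 11): 29 + 11 = 40
  Event 4 (return 3): 40 + 3 = 43
  Event 5 (sale 14): sell min(14,43)=14. stock: 43 - 14 = 29. total_sold = 24
  Event 6 (sale 4): sell min(4,29)=4. stock: 29 - 4 = 25. total_sold = 28
  Event 7 (sale 20): sell min(20,25)=20. stock: 25 - 20 = 5. total_sold = 48
Final: stock = 5, total_sold = 48

Answer: 5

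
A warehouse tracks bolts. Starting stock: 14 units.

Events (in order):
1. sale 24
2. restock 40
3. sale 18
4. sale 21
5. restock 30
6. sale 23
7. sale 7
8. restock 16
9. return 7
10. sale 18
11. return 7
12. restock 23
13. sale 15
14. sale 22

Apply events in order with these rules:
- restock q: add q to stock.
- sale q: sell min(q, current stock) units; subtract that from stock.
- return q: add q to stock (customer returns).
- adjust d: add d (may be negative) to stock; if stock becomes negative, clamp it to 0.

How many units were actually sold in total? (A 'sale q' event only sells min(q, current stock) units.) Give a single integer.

Answer: 137

Derivation:
Processing events:
Start: stock = 14
  Event 1 (sale 24): sell min(24,14)=14. stock: 14 - 14 = 0. total_sold = 14
  Event 2 (restock 40): 0 + 40 = 40
  Event 3 (sale 18): sell min(18,40)=18. stock: 40 - 18 = 22. total_sold = 32
  Event 4 (sale 21): sell min(21,22)=21. stock: 22 - 21 = 1. total_sold = 53
  Event 5 (restock 30): 1 + 30 = 31
  Event 6 (sale 23): sell min(23,31)=23. stock: 31 - 23 = 8. total_sold = 76
  Event 7 (sale 7): sell min(7,8)=7. stock: 8 - 7 = 1. total_sold = 83
  Event 8 (restock 16): 1 + 16 = 17
  Event 9 (return 7): 17 + 7 = 24
  Event 10 (sale 18): sell min(18,24)=18. stock: 24 - 18 = 6. total_sold = 101
  Event 11 (return 7): 6 + 7 = 13
  Event 12 (restock 23): 13 + 23 = 36
  Event 13 (sale 15): sell min(15,36)=15. stock: 36 - 15 = 21. total_sold = 116
  Event 14 (sale 22): sell min(22,21)=21. stock: 21 - 21 = 0. total_sold = 137
Final: stock = 0, total_sold = 137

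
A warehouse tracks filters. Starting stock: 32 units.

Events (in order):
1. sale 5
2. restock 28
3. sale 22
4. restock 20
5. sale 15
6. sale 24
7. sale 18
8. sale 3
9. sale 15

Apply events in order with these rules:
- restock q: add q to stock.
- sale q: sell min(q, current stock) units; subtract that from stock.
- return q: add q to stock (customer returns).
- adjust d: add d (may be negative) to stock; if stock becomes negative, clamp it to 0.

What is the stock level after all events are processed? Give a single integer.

Answer: 0

Derivation:
Processing events:
Start: stock = 32
  Event 1 (sale 5): sell min(5,32)=5. stock: 32 - 5 = 27. total_sold = 5
  Event 2 (restock 28): 27 + 28 = 55
  Event 3 (sale 22): sell min(22,55)=22. stock: 55 - 22 = 33. total_sold = 27
  Event 4 (restock 20): 33 + 20 = 53
  Event 5 (sale 15): sell min(15,53)=15. stock: 53 - 15 = 38. total_sold = 42
  Event 6 (sale 24): sell min(24,38)=24. stock: 38 - 24 = 14. total_sold = 66
  Event 7 (sale 18): sell min(18,14)=14. stock: 14 - 14 = 0. total_sold = 80
  Event 8 (sale 3): sell min(3,0)=0. stock: 0 - 0 = 0. total_sold = 80
  Event 9 (sale 15): sell min(15,0)=0. stock: 0 - 0 = 0. total_sold = 80
Final: stock = 0, total_sold = 80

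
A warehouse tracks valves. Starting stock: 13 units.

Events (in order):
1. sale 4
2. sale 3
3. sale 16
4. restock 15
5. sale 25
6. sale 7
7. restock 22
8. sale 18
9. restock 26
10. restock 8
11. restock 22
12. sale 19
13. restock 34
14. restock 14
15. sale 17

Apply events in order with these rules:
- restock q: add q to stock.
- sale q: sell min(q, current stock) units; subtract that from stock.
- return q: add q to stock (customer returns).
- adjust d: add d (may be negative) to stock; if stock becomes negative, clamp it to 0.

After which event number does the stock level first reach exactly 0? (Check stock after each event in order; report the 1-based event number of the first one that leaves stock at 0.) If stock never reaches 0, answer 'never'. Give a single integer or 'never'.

Processing events:
Start: stock = 13
  Event 1 (sale 4): sell min(4,13)=4. stock: 13 - 4 = 9. total_sold = 4
  Event 2 (sale 3): sell min(3,9)=3. stock: 9 - 3 = 6. total_sold = 7
  Event 3 (sale 16): sell min(16,6)=6. stock: 6 - 6 = 0. total_sold = 13
  Event 4 (restock 15): 0 + 15 = 15
  Event 5 (sale 25): sell min(25,15)=15. stock: 15 - 15 = 0. total_sold = 28
  Event 6 (sale 7): sell min(7,0)=0. stock: 0 - 0 = 0. total_sold = 28
  Event 7 (restock 22): 0 + 22 = 22
  Event 8 (sale 18): sell min(18,22)=18. stock: 22 - 18 = 4. total_sold = 46
  Event 9 (restock 26): 4 + 26 = 30
  Event 10 (restock 8): 30 + 8 = 38
  Event 11 (restock 22): 38 + 22 = 60
  Event 12 (sale 19): sell min(19,60)=19. stock: 60 - 19 = 41. total_sold = 65
  Event 13 (restock 34): 41 + 34 = 75
  Event 14 (restock 14): 75 + 14 = 89
  Event 15 (sale 17): sell min(17,89)=17. stock: 89 - 17 = 72. total_sold = 82
Final: stock = 72, total_sold = 82

First zero at event 3.

Answer: 3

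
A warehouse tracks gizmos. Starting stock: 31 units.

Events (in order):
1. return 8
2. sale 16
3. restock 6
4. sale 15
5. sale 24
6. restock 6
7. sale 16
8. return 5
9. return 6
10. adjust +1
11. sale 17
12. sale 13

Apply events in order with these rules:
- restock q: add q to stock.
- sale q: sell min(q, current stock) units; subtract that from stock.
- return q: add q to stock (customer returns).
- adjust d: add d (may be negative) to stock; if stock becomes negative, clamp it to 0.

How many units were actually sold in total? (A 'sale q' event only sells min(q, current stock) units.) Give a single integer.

Answer: 63

Derivation:
Processing events:
Start: stock = 31
  Event 1 (return 8): 31 + 8 = 39
  Event 2 (sale 16): sell min(16,39)=16. stock: 39 - 16 = 23. total_sold = 16
  Event 3 (restock 6): 23 + 6 = 29
  Event 4 (sale 15): sell min(15,29)=15. stock: 29 - 15 = 14. total_sold = 31
  Event 5 (sale 24): sell min(24,14)=14. stock: 14 - 14 = 0. total_sold = 45
  Event 6 (restock 6): 0 + 6 = 6
  Event 7 (sale 16): sell min(16,6)=6. stock: 6 - 6 = 0. total_sold = 51
  Event 8 (return 5): 0 + 5 = 5
  Event 9 (return 6): 5 + 6 = 11
  Event 10 (adjust +1): 11 + 1 = 12
  Event 11 (sale 17): sell min(17,12)=12. stock: 12 - 12 = 0. total_sold = 63
  Event 12 (sale 13): sell min(13,0)=0. stock: 0 - 0 = 0. total_sold = 63
Final: stock = 0, total_sold = 63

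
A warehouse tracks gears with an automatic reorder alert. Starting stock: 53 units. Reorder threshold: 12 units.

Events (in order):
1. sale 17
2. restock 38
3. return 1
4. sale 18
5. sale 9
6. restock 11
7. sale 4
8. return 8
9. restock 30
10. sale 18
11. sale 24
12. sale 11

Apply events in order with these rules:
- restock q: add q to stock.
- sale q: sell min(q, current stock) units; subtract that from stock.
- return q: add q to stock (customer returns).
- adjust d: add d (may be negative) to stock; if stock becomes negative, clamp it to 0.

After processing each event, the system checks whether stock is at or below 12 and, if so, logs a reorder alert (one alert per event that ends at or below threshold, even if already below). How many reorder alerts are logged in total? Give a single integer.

Processing events:
Start: stock = 53
  Event 1 (sale 17): sell min(17,53)=17. stock: 53 - 17 = 36. total_sold = 17
  Event 2 (restock 38): 36 + 38 = 74
  Event 3 (return 1): 74 + 1 = 75
  Event 4 (sale 18): sell min(18,75)=18. stock: 75 - 18 = 57. total_sold = 35
  Event 5 (sale 9): sell min(9,57)=9. stock: 57 - 9 = 48. total_sold = 44
  Event 6 (restock 11): 48 + 11 = 59
  Event 7 (sale 4): sell min(4,59)=4. stock: 59 - 4 = 55. total_sold = 48
  Event 8 (return 8): 55 + 8 = 63
  Event 9 (restock 30): 63 + 30 = 93
  Event 10 (sale 18): sell min(18,93)=18. stock: 93 - 18 = 75. total_sold = 66
  Event 11 (sale 24): sell min(24,75)=24. stock: 75 - 24 = 51. total_sold = 90
  Event 12 (sale 11): sell min(11,51)=11. stock: 51 - 11 = 40. total_sold = 101
Final: stock = 40, total_sold = 101

Checking against threshold 12:
  After event 1: stock=36 > 12
  After event 2: stock=74 > 12
  After event 3: stock=75 > 12
  After event 4: stock=57 > 12
  After event 5: stock=48 > 12
  After event 6: stock=59 > 12
  After event 7: stock=55 > 12
  After event 8: stock=63 > 12
  After event 9: stock=93 > 12
  After event 10: stock=75 > 12
  After event 11: stock=51 > 12
  After event 12: stock=40 > 12
Alert events: []. Count = 0

Answer: 0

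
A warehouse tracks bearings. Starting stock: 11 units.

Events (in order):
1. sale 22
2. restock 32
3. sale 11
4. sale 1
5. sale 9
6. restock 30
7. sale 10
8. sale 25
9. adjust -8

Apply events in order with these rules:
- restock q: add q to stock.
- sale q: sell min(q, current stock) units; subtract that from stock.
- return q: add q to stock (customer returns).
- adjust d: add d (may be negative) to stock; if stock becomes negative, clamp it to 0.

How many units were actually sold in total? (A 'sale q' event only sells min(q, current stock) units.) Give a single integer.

Processing events:
Start: stock = 11
  Event 1 (sale 22): sell min(22,11)=11. stock: 11 - 11 = 0. total_sold = 11
  Event 2 (restock 32): 0 + 32 = 32
  Event 3 (sale 11): sell min(11,32)=11. stock: 32 - 11 = 21. total_sold = 22
  Event 4 (sale 1): sell min(1,21)=1. stock: 21 - 1 = 20. total_sold = 23
  Event 5 (sale 9): sell min(9,20)=9. stock: 20 - 9 = 11. total_sold = 32
  Event 6 (restock 30): 11 + 30 = 41
  Event 7 (sale 10): sell min(10,41)=10. stock: 41 - 10 = 31. total_sold = 42
  Event 8 (sale 25): sell min(25,31)=25. stock: 31 - 25 = 6. total_sold = 67
  Event 9 (adjust -8): 6 + -8 = 0 (clamped to 0)
Final: stock = 0, total_sold = 67

Answer: 67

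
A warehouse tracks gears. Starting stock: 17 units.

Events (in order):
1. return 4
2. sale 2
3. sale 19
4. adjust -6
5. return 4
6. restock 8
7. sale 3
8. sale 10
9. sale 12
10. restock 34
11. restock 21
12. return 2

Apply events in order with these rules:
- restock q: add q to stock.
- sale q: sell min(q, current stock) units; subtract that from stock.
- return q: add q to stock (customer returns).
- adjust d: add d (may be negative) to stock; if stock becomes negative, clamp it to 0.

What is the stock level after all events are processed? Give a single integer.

Answer: 57

Derivation:
Processing events:
Start: stock = 17
  Event 1 (return 4): 17 + 4 = 21
  Event 2 (sale 2): sell min(2,21)=2. stock: 21 - 2 = 19. total_sold = 2
  Event 3 (sale 19): sell min(19,19)=19. stock: 19 - 19 = 0. total_sold = 21
  Event 4 (adjust -6): 0 + -6 = 0 (clamped to 0)
  Event 5 (return 4): 0 + 4 = 4
  Event 6 (restock 8): 4 + 8 = 12
  Event 7 (sale 3): sell min(3,12)=3. stock: 12 - 3 = 9. total_sold = 24
  Event 8 (sale 10): sell min(10,9)=9. stock: 9 - 9 = 0. total_sold = 33
  Event 9 (sale 12): sell min(12,0)=0. stock: 0 - 0 = 0. total_sold = 33
  Event 10 (restock 34): 0 + 34 = 34
  Event 11 (restock 21): 34 + 21 = 55
  Event 12 (return 2): 55 + 2 = 57
Final: stock = 57, total_sold = 33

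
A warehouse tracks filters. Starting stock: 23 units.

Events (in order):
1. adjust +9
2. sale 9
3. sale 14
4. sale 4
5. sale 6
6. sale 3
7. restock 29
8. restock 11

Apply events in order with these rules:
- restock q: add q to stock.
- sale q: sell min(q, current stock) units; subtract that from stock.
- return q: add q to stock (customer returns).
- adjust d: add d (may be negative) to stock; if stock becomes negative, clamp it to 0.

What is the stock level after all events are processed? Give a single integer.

Processing events:
Start: stock = 23
  Event 1 (adjust +9): 23 + 9 = 32
  Event 2 (sale 9): sell min(9,32)=9. stock: 32 - 9 = 23. total_sold = 9
  Event 3 (sale 14): sell min(14,23)=14. stock: 23 - 14 = 9. total_sold = 23
  Event 4 (sale 4): sell min(4,9)=4. stock: 9 - 4 = 5. total_sold = 27
  Event 5 (sale 6): sell min(6,5)=5. stock: 5 - 5 = 0. total_sold = 32
  Event 6 (sale 3): sell min(3,0)=0. stock: 0 - 0 = 0. total_sold = 32
  Event 7 (restock 29): 0 + 29 = 29
  Event 8 (restock 11): 29 + 11 = 40
Final: stock = 40, total_sold = 32

Answer: 40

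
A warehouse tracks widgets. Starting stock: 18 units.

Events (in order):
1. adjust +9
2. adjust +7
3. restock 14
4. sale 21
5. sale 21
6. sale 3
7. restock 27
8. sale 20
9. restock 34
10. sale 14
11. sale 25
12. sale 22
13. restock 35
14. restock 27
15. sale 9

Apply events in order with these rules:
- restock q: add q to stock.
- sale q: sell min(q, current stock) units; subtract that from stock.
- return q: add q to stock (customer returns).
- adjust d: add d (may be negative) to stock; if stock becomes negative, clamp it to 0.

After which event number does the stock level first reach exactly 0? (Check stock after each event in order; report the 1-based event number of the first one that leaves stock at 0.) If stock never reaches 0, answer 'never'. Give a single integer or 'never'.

Answer: 12

Derivation:
Processing events:
Start: stock = 18
  Event 1 (adjust +9): 18 + 9 = 27
  Event 2 (adjust +7): 27 + 7 = 34
  Event 3 (restock 14): 34 + 14 = 48
  Event 4 (sale 21): sell min(21,48)=21. stock: 48 - 21 = 27. total_sold = 21
  Event 5 (sale 21): sell min(21,27)=21. stock: 27 - 21 = 6. total_sold = 42
  Event 6 (sale 3): sell min(3,6)=3. stock: 6 - 3 = 3. total_sold = 45
  Event 7 (restock 27): 3 + 27 = 30
  Event 8 (sale 20): sell min(20,30)=20. stock: 30 - 20 = 10. total_sold = 65
  Event 9 (restock 34): 10 + 34 = 44
  Event 10 (sale 14): sell min(14,44)=14. stock: 44 - 14 = 30. total_sold = 79
  Event 11 (sale 25): sell min(25,30)=25. stock: 30 - 25 = 5. total_sold = 104
  Event 12 (sale 22): sell min(22,5)=5. stock: 5 - 5 = 0. total_sold = 109
  Event 13 (restock 35): 0 + 35 = 35
  Event 14 (restock 27): 35 + 27 = 62
  Event 15 (sale 9): sell min(9,62)=9. stock: 62 - 9 = 53. total_sold = 118
Final: stock = 53, total_sold = 118

First zero at event 12.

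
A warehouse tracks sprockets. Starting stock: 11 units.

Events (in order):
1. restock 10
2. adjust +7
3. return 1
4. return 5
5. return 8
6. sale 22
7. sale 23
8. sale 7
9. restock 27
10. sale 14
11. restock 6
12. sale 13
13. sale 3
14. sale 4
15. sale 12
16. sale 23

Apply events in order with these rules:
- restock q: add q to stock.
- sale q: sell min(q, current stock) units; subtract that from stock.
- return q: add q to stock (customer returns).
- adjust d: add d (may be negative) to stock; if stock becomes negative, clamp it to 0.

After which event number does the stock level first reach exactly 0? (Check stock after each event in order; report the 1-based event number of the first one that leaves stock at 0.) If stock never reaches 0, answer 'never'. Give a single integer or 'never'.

Answer: 7

Derivation:
Processing events:
Start: stock = 11
  Event 1 (restock 10): 11 + 10 = 21
  Event 2 (adjust +7): 21 + 7 = 28
  Event 3 (return 1): 28 + 1 = 29
  Event 4 (return 5): 29 + 5 = 34
  Event 5 (return 8): 34 + 8 = 42
  Event 6 (sale 22): sell min(22,42)=22. stock: 42 - 22 = 20. total_sold = 22
  Event 7 (sale 23): sell min(23,20)=20. stock: 20 - 20 = 0. total_sold = 42
  Event 8 (sale 7): sell min(7,0)=0. stock: 0 - 0 = 0. total_sold = 42
  Event 9 (restock 27): 0 + 27 = 27
  Event 10 (sale 14): sell min(14,27)=14. stock: 27 - 14 = 13. total_sold = 56
  Event 11 (restock 6): 13 + 6 = 19
  Event 12 (sale 13): sell min(13,19)=13. stock: 19 - 13 = 6. total_sold = 69
  Event 13 (sale 3): sell min(3,6)=3. stock: 6 - 3 = 3. total_sold = 72
  Event 14 (sale 4): sell min(4,3)=3. stock: 3 - 3 = 0. total_sold = 75
  Event 15 (sale 12): sell min(12,0)=0. stock: 0 - 0 = 0. total_sold = 75
  Event 16 (sale 23): sell min(23,0)=0. stock: 0 - 0 = 0. total_sold = 75
Final: stock = 0, total_sold = 75

First zero at event 7.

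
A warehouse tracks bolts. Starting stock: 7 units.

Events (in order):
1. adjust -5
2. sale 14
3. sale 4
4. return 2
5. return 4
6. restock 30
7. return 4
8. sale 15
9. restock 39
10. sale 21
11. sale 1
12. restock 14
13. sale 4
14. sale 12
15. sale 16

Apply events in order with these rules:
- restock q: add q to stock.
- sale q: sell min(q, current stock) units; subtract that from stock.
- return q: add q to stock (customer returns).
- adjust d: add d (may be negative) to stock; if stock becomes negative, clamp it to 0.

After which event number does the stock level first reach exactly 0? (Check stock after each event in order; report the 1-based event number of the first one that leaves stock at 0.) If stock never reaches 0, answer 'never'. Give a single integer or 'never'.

Processing events:
Start: stock = 7
  Event 1 (adjust -5): 7 + -5 = 2
  Event 2 (sale 14): sell min(14,2)=2. stock: 2 - 2 = 0. total_sold = 2
  Event 3 (sale 4): sell min(4,0)=0. stock: 0 - 0 = 0. total_sold = 2
  Event 4 (return 2): 0 + 2 = 2
  Event 5 (return 4): 2 + 4 = 6
  Event 6 (restock 30): 6 + 30 = 36
  Event 7 (return 4): 36 + 4 = 40
  Event 8 (sale 15): sell min(15,40)=15. stock: 40 - 15 = 25. total_sold = 17
  Event 9 (restock 39): 25 + 39 = 64
  Event 10 (sale 21): sell min(21,64)=21. stock: 64 - 21 = 43. total_sold = 38
  Event 11 (sale 1): sell min(1,43)=1. stock: 43 - 1 = 42. total_sold = 39
  Event 12 (restock 14): 42 + 14 = 56
  Event 13 (sale 4): sell min(4,56)=4. stock: 56 - 4 = 52. total_sold = 43
  Event 14 (sale 12): sell min(12,52)=12. stock: 52 - 12 = 40. total_sold = 55
  Event 15 (sale 16): sell min(16,40)=16. stock: 40 - 16 = 24. total_sold = 71
Final: stock = 24, total_sold = 71

First zero at event 2.

Answer: 2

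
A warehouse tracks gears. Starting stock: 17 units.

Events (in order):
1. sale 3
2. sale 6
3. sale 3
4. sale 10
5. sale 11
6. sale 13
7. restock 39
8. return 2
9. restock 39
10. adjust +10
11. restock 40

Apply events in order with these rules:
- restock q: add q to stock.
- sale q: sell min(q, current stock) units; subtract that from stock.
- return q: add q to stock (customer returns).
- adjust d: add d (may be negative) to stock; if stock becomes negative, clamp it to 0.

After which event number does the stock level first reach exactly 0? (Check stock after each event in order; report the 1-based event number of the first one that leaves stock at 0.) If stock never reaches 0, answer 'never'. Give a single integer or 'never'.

Answer: 4

Derivation:
Processing events:
Start: stock = 17
  Event 1 (sale 3): sell min(3,17)=3. stock: 17 - 3 = 14. total_sold = 3
  Event 2 (sale 6): sell min(6,14)=6. stock: 14 - 6 = 8. total_sold = 9
  Event 3 (sale 3): sell min(3,8)=3. stock: 8 - 3 = 5. total_sold = 12
  Event 4 (sale 10): sell min(10,5)=5. stock: 5 - 5 = 0. total_sold = 17
  Event 5 (sale 11): sell min(11,0)=0. stock: 0 - 0 = 0. total_sold = 17
  Event 6 (sale 13): sell min(13,0)=0. stock: 0 - 0 = 0. total_sold = 17
  Event 7 (restock 39): 0 + 39 = 39
  Event 8 (return 2): 39 + 2 = 41
  Event 9 (restock 39): 41 + 39 = 80
  Event 10 (adjust +10): 80 + 10 = 90
  Event 11 (restock 40): 90 + 40 = 130
Final: stock = 130, total_sold = 17

First zero at event 4.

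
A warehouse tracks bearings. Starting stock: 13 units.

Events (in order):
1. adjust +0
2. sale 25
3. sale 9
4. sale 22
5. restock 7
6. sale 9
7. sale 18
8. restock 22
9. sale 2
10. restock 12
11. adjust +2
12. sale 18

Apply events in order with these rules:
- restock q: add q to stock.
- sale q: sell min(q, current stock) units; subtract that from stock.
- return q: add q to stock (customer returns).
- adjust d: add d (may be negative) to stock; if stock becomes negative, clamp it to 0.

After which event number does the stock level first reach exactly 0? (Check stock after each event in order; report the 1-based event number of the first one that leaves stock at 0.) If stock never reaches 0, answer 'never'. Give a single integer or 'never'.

Processing events:
Start: stock = 13
  Event 1 (adjust +0): 13 + 0 = 13
  Event 2 (sale 25): sell min(25,13)=13. stock: 13 - 13 = 0. total_sold = 13
  Event 3 (sale 9): sell min(9,0)=0. stock: 0 - 0 = 0. total_sold = 13
  Event 4 (sale 22): sell min(22,0)=0. stock: 0 - 0 = 0. total_sold = 13
  Event 5 (restock 7): 0 + 7 = 7
  Event 6 (sale 9): sell min(9,7)=7. stock: 7 - 7 = 0. total_sold = 20
  Event 7 (sale 18): sell min(18,0)=0. stock: 0 - 0 = 0. total_sold = 20
  Event 8 (restock 22): 0 + 22 = 22
  Event 9 (sale 2): sell min(2,22)=2. stock: 22 - 2 = 20. total_sold = 22
  Event 10 (restock 12): 20 + 12 = 32
  Event 11 (adjust +2): 32 + 2 = 34
  Event 12 (sale 18): sell min(18,34)=18. stock: 34 - 18 = 16. total_sold = 40
Final: stock = 16, total_sold = 40

First zero at event 2.

Answer: 2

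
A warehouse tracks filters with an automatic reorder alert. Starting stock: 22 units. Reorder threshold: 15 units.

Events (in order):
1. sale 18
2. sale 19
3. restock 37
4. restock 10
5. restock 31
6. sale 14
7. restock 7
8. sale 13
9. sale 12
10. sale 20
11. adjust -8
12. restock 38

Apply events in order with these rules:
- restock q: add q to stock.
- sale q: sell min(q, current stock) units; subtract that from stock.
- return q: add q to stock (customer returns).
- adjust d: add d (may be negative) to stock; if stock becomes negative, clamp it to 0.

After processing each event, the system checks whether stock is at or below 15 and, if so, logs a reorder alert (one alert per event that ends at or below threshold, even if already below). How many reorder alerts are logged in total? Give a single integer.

Processing events:
Start: stock = 22
  Event 1 (sale 18): sell min(18,22)=18. stock: 22 - 18 = 4. total_sold = 18
  Event 2 (sale 19): sell min(19,4)=4. stock: 4 - 4 = 0. total_sold = 22
  Event 3 (restock 37): 0 + 37 = 37
  Event 4 (restock 10): 37 + 10 = 47
  Event 5 (restock 31): 47 + 31 = 78
  Event 6 (sale 14): sell min(14,78)=14. stock: 78 - 14 = 64. total_sold = 36
  Event 7 (restock 7): 64 + 7 = 71
  Event 8 (sale 13): sell min(13,71)=13. stock: 71 - 13 = 58. total_sold = 49
  Event 9 (sale 12): sell min(12,58)=12. stock: 58 - 12 = 46. total_sold = 61
  Event 10 (sale 20): sell min(20,46)=20. stock: 46 - 20 = 26. total_sold = 81
  Event 11 (adjust -8): 26 + -8 = 18
  Event 12 (restock 38): 18 + 38 = 56
Final: stock = 56, total_sold = 81

Checking against threshold 15:
  After event 1: stock=4 <= 15 -> ALERT
  After event 2: stock=0 <= 15 -> ALERT
  After event 3: stock=37 > 15
  After event 4: stock=47 > 15
  After event 5: stock=78 > 15
  After event 6: stock=64 > 15
  After event 7: stock=71 > 15
  After event 8: stock=58 > 15
  After event 9: stock=46 > 15
  After event 10: stock=26 > 15
  After event 11: stock=18 > 15
  After event 12: stock=56 > 15
Alert events: [1, 2]. Count = 2

Answer: 2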